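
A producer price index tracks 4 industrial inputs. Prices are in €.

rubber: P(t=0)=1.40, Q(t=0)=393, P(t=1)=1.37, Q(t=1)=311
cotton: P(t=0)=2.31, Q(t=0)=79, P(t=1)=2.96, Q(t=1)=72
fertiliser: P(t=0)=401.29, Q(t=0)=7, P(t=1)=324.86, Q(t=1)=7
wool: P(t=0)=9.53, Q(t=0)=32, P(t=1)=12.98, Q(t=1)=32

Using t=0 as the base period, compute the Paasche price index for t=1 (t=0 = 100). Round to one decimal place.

89.6

Paasche price index uses current-period quantities as weights.
ΣP(t=1)·Q(t=1) = 1.37×311 + 2.96×72 + 324.86×7 + 12.98×32 = 426.07 + 213.12 + 2274.02 + 415.36 = 3328.57
ΣP(t=0)·Q(t=1) = 1.40×311 + 2.31×72 + 401.29×7 + 9.53×32 = 435.4 + 166.32 + 2809.03 + 304.96 = 3715.71
Index = 3328.57 / 3715.71 × 100 = 89.5810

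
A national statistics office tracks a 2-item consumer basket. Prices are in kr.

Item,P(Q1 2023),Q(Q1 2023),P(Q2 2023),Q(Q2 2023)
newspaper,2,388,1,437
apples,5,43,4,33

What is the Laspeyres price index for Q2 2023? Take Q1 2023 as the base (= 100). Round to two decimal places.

56.51

Laspeyres price index uses base-period quantities as weights.
ΣP(Q2 2023)·Q(Q1 2023) = 1×388 + 4×43 = 388 + 172 = 560
ΣP(Q1 2023)·Q(Q1 2023) = 2×388 + 5×43 = 776 + 215 = 991
Index = 560 / 991 × 100 = 56.5086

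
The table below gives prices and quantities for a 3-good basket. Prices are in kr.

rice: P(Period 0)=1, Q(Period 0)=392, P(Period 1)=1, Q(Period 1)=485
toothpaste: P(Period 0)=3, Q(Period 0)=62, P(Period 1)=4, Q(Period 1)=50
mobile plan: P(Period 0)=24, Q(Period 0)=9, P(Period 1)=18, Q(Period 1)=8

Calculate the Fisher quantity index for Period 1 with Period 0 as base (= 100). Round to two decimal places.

103.76

Laspeyres component (base-period weights):
ΣP(Period 0)Q(Period 1) = 1×485 + 3×50 + 24×8 = 485 + 150 + 192 = 827
ΣP(Period 0)Q(Period 0) = 1×392 + 3×62 + 24×9 = 392 + 186 + 216 = 794
L = 827 / 794 × 100 = 104.1562
Paasche component (current-period weights):
ΣP(Period 1)Q(Period 1) = 1×485 + 4×50 + 18×8 = 485 + 200 + 144 = 829
ΣP(Period 1)Q(Period 0) = 1×392 + 4×62 + 18×9 = 392 + 248 + 162 = 802
P = 829 / 802 × 100 = 103.3666
Fisher = √(L × P) = √(104.1562 × 103.3666) = 103.7606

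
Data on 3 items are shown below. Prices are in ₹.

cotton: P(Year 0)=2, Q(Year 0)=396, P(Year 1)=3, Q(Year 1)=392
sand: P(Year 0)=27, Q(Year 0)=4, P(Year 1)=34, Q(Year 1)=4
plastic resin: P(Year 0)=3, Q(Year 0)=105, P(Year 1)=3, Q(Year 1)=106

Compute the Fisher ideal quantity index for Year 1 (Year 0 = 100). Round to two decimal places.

Laspeyres component (base-period weights):
ΣP(Year 0)Q(Year 1) = 2×392 + 27×4 + 3×106 = 784 + 108 + 318 = 1210
ΣP(Year 0)Q(Year 0) = 2×396 + 27×4 + 3×105 = 792 + 108 + 315 = 1215
L = 1210 / 1215 × 100 = 99.5885
Paasche component (current-period weights):
ΣP(Year 1)Q(Year 1) = 3×392 + 34×4 + 3×106 = 1176 + 136 + 318 = 1630
ΣP(Year 1)Q(Year 0) = 3×396 + 34×4 + 3×105 = 1188 + 136 + 315 = 1639
P = 1630 / 1639 × 100 = 99.4509
Fisher = √(L × P) = √(99.5885 × 99.4509) = 99.5197

99.52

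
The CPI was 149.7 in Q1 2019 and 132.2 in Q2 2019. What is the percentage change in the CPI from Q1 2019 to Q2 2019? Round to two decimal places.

Change = (132.2 − 149.7) / 149.7 × 100
       = -17.5 / 149.7 × 100 = -11.6900%

-11.69%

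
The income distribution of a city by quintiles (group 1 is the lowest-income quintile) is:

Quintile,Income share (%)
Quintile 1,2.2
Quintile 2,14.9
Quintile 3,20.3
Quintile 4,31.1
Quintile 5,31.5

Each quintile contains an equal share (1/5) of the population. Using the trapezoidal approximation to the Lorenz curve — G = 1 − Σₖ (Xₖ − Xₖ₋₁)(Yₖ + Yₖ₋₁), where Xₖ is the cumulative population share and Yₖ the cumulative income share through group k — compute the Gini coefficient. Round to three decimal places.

Cumulative income shares Yₖ: 0.0220, 0.1710, 0.3740, 0.6850, 1.0000
Σ (Xₖ−Xₖ₋₁)(Yₖ+Yₖ₋₁) = (1/5)(0.0220+0.0000) + (1/5)(0.1710+0.0220) + (1/5)(0.3740+0.1710) + (1/5)(0.6850+0.3740) + (1/5)(1.0000+0.6850)
  = 0.0044 + 0.0386 + 0.1090 + 0.2118 + 0.3370 = 0.7008
G = 1 − 0.7008 = 0.2992

0.299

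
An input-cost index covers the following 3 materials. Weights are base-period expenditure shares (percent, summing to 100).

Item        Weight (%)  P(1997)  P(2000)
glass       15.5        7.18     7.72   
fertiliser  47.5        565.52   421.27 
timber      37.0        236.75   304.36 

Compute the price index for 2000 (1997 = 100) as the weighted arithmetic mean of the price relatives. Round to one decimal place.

glass: 15.5 × (7.72/7.18) = 15.5 × 1.075209 = 16.6657
fertiliser: 47.5 × (421.27/565.52) = 47.5 × 0.744925 = 35.3839
timber: 37.0 × (304.36/236.75) = 37.0 × 1.285576 = 47.5663
Index = Σ wᵢ·(p₁ᵢ/p₀ᵢ) = 16.6657 + 35.3839 + 47.5663 = 99.6160

99.6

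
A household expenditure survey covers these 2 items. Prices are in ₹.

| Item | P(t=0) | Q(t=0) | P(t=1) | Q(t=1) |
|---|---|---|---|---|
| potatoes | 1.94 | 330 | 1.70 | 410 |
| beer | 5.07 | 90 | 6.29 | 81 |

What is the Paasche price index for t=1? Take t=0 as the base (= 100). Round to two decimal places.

Paasche price index uses current-period quantities as weights.
ΣP(t=1)·Q(t=1) = 1.70×410 + 6.29×81 = 697 + 509.49 = 1206.49
ΣP(t=0)·Q(t=1) = 1.94×410 + 5.07×81 = 795.4 + 410.67 = 1206.07
Index = 1206.49 / 1206.07 × 100 = 100.0348

100.03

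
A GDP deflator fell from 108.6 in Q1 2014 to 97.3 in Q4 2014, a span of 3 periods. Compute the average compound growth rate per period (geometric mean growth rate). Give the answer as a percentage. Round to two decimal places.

-3.60%

Growth factor = (97.3/108.6)^(1/3) = (0.895948)^(1/3) = 0.964038
Growth rate = 0.964038 − 1 = -0.035962 = -3.5962%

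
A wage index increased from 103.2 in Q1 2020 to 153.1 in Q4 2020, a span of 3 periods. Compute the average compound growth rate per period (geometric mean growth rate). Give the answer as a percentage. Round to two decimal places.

14.05%

Growth factor = (153.1/103.2)^(1/3) = (1.483527)^(1/3) = 1.140508
Growth rate = 1.140508 − 1 = 0.140508 = 14.0508%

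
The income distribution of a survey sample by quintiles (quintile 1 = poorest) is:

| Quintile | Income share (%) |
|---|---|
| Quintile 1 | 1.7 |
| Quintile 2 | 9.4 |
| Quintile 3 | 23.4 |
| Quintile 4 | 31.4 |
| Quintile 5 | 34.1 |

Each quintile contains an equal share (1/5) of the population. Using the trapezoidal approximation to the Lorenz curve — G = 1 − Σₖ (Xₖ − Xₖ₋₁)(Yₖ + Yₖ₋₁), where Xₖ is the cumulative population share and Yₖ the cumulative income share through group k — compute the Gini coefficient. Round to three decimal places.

Cumulative income shares Yₖ: 0.0170, 0.1110, 0.3450, 0.6590, 1.0000
Σ (Xₖ−Xₖ₋₁)(Yₖ+Yₖ₋₁) = (1/5)(0.0170+0.0000) + (1/5)(0.1110+0.0170) + (1/5)(0.3450+0.1110) + (1/5)(0.6590+0.3450) + (1/5)(1.0000+0.6590)
  = 0.0034 + 0.0256 + 0.0912 + 0.2008 + 0.3318 = 0.6528
G = 1 − 0.6528 = 0.3472

0.347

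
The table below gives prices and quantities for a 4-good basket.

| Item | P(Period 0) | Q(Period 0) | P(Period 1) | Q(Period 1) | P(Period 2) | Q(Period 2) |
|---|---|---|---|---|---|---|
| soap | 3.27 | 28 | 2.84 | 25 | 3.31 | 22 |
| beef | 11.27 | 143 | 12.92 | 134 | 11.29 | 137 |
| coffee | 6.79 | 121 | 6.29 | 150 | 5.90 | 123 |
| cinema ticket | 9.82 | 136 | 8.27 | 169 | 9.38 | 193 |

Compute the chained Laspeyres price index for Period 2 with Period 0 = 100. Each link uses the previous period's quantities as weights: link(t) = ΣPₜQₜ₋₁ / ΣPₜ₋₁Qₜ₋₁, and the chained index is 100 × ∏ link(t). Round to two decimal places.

Link Period 0→Period 1:
ΣP(Period 1)Q(Period 0) = 2.84×28 + 12.92×143 + 6.29×121 + 8.27×136 = 79.52 + 1847.56 + 761.09 + 1124.72 = 3812.89
ΣP(Period 0)Q(Period 0) = 3.27×28 + 11.27×143 + 6.79×121 + 9.82×136 = 91.56 + 1611.61 + 821.59 + 1335.52 = 3860.28
link = 3812.89/3860.28 = 0.987724
Link Period 1→Period 2:
ΣP(Period 2)Q(Period 1) = 3.31×25 + 11.29×134 + 5.90×150 + 9.38×169 = 82.75 + 1512.86 + 885 + 1585.22 = 4065.83
ΣP(Period 1)Q(Period 1) = 2.84×25 + 12.92×134 + 6.29×150 + 8.27×169 = 71 + 1731.28 + 943.5 + 1397.63 = 4143.41
link = 4065.83/4143.41 = 0.981276
Chained index = 100 × 0.987724 × 0.981276 = 96.9230

96.92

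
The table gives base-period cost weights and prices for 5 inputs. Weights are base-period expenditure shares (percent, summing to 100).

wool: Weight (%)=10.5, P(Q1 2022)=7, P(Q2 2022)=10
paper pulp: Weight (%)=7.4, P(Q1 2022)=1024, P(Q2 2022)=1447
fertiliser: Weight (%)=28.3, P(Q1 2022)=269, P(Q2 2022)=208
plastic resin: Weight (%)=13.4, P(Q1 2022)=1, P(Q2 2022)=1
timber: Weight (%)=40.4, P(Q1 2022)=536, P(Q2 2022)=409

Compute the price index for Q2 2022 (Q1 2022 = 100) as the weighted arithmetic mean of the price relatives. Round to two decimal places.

91.57

wool: 10.5 × (10/7) = 10.5 × 1.428571 = 15.0000
paper pulp: 7.4 × (1447/1024) = 7.4 × 1.413086 = 10.4568
fertiliser: 28.3 × (208/269) = 28.3 × 0.773234 = 21.8825
plastic resin: 13.4 × (1/1) = 13.4 × 1.000000 = 13.4000
timber: 40.4 × (409/536) = 40.4 × 0.763060 = 30.8276
Index = Σ wᵢ·(p₁ᵢ/p₀ᵢ) = 15.0000 + 10.4568 + 21.8825 + 13.4000 + 30.8276 = 91.5670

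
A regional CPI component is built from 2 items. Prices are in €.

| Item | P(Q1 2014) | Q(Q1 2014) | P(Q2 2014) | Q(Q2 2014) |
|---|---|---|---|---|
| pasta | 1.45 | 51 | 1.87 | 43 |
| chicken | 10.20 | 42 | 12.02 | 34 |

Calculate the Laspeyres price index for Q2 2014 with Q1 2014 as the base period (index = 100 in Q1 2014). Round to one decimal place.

119.5

Laspeyres price index uses base-period quantities as weights.
ΣP(Q2 2014)·Q(Q1 2014) = 1.87×51 + 12.02×42 = 95.37 + 504.84 = 600.21
ΣP(Q1 2014)·Q(Q1 2014) = 1.45×51 + 10.20×42 = 73.95 + 428.4 = 502.35
Index = 600.21 / 502.35 × 100 = 119.4804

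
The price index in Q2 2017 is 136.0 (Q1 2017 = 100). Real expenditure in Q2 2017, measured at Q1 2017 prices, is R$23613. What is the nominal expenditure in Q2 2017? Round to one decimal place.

Nominal = Real × (Index/100) = 23613 × (136.0/100)
        = 23613 × 1.360 = 32113.6800

32113.7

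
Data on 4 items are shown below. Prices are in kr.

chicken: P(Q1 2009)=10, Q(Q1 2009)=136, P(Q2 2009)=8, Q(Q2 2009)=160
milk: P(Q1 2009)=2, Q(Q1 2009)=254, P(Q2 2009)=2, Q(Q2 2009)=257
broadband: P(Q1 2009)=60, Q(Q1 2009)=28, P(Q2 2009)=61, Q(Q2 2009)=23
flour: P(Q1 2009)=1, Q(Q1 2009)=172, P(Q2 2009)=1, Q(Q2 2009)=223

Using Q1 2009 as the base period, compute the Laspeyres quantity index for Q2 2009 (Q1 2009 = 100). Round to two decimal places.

Laspeyres quantity index uses base-period prices as weights.
ΣP(Q1 2009)·Q(Q2 2009) = 10×160 + 2×257 + 60×23 + 1×223 = 1600 + 514 + 1380 + 223 = 3717
ΣP(Q1 2009)·Q(Q1 2009) = 10×136 + 2×254 + 60×28 + 1×172 = 1360 + 508 + 1680 + 172 = 3720
Index = 3717 / 3720 × 100 = 99.9194

99.92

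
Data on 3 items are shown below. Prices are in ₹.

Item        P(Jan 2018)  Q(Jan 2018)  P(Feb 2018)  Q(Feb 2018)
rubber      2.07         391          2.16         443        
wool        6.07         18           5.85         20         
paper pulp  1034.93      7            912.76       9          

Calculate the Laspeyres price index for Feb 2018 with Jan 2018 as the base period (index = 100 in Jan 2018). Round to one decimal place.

89.9

Laspeyres price index uses base-period quantities as weights.
ΣP(Feb 2018)·Q(Jan 2018) = 2.16×391 + 5.85×18 + 912.76×7 = 844.56 + 105.3 + 6389.32 = 7339.18
ΣP(Jan 2018)·Q(Jan 2018) = 2.07×391 + 6.07×18 + 1034.93×7 = 809.37 + 109.26 + 7244.51 = 8163.14
Index = 7339.18 / 8163.14 × 100 = 89.9063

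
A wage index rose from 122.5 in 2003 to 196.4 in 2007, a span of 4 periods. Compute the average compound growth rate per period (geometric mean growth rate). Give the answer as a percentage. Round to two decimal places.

Growth factor = (196.4/122.5)^(1/4) = (1.603265)^(1/4) = 1.125256
Growth rate = 1.125256 − 1 = 0.125256 = 12.5256%

12.53%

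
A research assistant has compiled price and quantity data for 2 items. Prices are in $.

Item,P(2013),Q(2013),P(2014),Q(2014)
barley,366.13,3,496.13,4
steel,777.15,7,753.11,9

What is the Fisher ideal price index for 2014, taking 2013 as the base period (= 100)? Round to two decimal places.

103.49

Laspeyres component (base-period weights):
ΣP(2014)Q(2013) = 496.13×3 + 753.11×7 = 1488.39 + 5271.77 = 6760.16
ΣP(2013)Q(2013) = 366.13×3 + 777.15×7 = 1098.39 + 5440.05 = 6538.44
L = 6760.16 / 6538.44 × 100 = 103.3910
Paasche component (current-period weights):
ΣP(2014)Q(2014) = 496.13×4 + 753.11×9 = 1984.52 + 6777.99 = 8762.51
ΣP(2013)Q(2014) = 366.13×4 + 777.15×9 = 1464.52 + 6994.35 = 8458.87
P = 8762.51 / 8458.87 × 100 = 103.5896
Fisher = √(L × P) = √(103.3910 × 103.5896) = 103.4903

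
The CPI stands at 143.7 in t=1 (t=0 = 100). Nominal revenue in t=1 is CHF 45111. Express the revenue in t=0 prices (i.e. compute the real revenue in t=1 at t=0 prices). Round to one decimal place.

Real = Nominal ÷ (Index/100) = 45111 ÷ (143.7/100)
     = 45111 ÷ 1.437 = 31392.4843

31392.5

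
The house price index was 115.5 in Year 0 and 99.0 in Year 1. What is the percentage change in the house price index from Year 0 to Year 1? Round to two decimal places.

Change = (99.0 − 115.5) / 115.5 × 100
       = -16.5 / 115.5 × 100 = -14.2857%

-14.29%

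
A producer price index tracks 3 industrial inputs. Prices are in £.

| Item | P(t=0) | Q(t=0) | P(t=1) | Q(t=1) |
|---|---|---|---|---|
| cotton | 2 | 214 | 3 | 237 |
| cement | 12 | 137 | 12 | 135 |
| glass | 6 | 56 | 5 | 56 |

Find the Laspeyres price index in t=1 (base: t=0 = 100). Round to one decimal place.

106.6

Laspeyres price index uses base-period quantities as weights.
ΣP(t=1)·Q(t=0) = 3×214 + 12×137 + 5×56 = 642 + 1644 + 280 = 2566
ΣP(t=0)·Q(t=0) = 2×214 + 12×137 + 6×56 = 428 + 1644 + 336 = 2408
Index = 2566 / 2408 × 100 = 106.5615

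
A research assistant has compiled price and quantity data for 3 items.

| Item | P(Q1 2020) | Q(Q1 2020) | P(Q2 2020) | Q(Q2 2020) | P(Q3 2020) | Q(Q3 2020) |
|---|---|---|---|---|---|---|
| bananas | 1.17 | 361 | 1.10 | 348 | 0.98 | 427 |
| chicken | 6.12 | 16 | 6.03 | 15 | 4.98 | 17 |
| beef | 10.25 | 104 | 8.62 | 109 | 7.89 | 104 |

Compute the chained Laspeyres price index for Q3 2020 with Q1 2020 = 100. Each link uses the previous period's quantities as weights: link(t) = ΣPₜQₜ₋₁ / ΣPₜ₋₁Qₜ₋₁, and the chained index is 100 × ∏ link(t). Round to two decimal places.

Link Q1 2020→Q2 2020:
ΣP(Q2 2020)Q(Q1 2020) = 1.10×361 + 6.03×16 + 8.62×104 = 397.1 + 96.48 + 896.48 = 1390.06
ΣP(Q1 2020)Q(Q1 2020) = 1.17×361 + 6.12×16 + 10.25×104 = 422.37 + 97.92 + 1066 = 1586.29
link = 1390.06/1586.29 = 0.876296
Link Q2 2020→Q3 2020:
ΣP(Q3 2020)Q(Q2 2020) = 0.98×348 + 4.98×15 + 7.89×109 = 341.04 + 74.7 + 860.01 = 1275.75
ΣP(Q2 2020)Q(Q2 2020) = 1.10×348 + 6.03×15 + 8.62×109 = 382.8 + 90.45 + 939.58 = 1412.83
link = 1275.75/1412.83 = 0.902975
Chained index = 100 × 0.876296 × 0.902975 = 79.1274

79.13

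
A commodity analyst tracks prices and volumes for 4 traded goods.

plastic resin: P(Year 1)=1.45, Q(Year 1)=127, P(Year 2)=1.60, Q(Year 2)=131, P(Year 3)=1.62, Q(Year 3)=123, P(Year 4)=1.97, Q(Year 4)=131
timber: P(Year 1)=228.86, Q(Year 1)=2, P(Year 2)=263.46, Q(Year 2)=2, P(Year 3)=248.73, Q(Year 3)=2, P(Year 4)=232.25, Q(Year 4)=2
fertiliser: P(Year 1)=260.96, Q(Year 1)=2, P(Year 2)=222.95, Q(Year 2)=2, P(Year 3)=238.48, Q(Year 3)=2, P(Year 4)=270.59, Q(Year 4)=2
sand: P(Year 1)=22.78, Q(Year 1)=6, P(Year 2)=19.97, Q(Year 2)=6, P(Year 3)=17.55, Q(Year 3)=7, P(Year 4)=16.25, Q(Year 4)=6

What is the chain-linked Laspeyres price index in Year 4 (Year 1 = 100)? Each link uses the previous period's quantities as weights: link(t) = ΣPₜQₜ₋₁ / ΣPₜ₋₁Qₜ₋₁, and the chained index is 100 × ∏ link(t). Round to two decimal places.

103.83

Link Year 1→Year 2:
ΣP(Year 2)Q(Year 1) = 1.60×127 + 263.46×2 + 222.95×2 + 19.97×6 = 203.2 + 526.92 + 445.9 + 119.82 = 1295.84
ΣP(Year 1)Q(Year 1) = 1.45×127 + 228.86×2 + 260.96×2 + 22.78×6 = 184.15 + 457.72 + 521.92 + 136.68 = 1300.47
link = 1295.84/1300.47 = 0.996440
Link Year 2→Year 3:
ΣP(Year 3)Q(Year 2) = 1.62×131 + 248.73×2 + 238.48×2 + 17.55×6 = 212.22 + 497.46 + 476.96 + 105.3 = 1291.94
ΣP(Year 2)Q(Year 2) = 1.60×131 + 263.46×2 + 222.95×2 + 19.97×6 = 209.6 + 526.92 + 445.9 + 119.82 = 1302.24
link = 1291.94/1302.24 = 0.992091
Link Year 3→Year 4:
ΣP(Year 4)Q(Year 3) = 1.97×123 + 232.25×2 + 270.59×2 + 16.25×7 = 242.31 + 464.5 + 541.18 + 113.75 = 1361.74
ΣP(Year 3)Q(Year 3) = 1.62×123 + 248.73×2 + 238.48×2 + 17.55×7 = 199.26 + 497.46 + 476.96 + 122.85 = 1296.53
link = 1361.74/1296.53 = 1.050296
Chained index = 100 × 0.996440 × 0.992091 × 1.050296 = 103.8279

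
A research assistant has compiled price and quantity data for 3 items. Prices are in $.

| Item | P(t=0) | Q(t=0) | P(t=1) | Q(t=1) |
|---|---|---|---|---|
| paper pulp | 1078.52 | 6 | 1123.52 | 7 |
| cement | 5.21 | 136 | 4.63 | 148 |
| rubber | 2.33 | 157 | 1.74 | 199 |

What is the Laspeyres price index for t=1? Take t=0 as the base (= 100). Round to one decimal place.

Laspeyres price index uses base-period quantities as weights.
ΣP(t=1)·Q(t=0) = 1123.52×6 + 4.63×136 + 1.74×157 = 6741.12 + 629.68 + 273.18 = 7643.98
ΣP(t=0)·Q(t=0) = 1078.52×6 + 5.21×136 + 2.33×157 = 6471.12 + 708.56 + 365.81 = 7545.49
Index = 7643.98 / 7545.49 × 100 = 101.3053

101.3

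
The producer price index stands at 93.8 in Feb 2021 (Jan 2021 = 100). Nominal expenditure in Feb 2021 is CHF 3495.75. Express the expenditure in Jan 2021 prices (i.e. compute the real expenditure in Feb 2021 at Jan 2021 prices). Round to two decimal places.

Real = Nominal ÷ (Index/100) = 3495.75 ÷ (93.8/100)
     = 3495.75 ÷ 0.938 = 3726.8124

3726.81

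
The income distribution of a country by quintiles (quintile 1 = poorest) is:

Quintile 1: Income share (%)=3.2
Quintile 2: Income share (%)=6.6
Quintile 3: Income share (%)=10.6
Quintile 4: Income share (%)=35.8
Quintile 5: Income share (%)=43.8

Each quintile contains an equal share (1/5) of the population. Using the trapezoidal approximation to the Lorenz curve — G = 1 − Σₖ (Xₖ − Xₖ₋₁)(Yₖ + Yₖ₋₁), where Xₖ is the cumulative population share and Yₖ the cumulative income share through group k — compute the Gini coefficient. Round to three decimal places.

Cumulative income shares Yₖ: 0.0320, 0.0980, 0.2040, 0.5620, 1.0000
Σ (Xₖ−Xₖ₋₁)(Yₖ+Yₖ₋₁) = (1/5)(0.0320+0.0000) + (1/5)(0.0980+0.0320) + (1/5)(0.2040+0.0980) + (1/5)(0.5620+0.2040) + (1/5)(1.0000+0.5620)
  = 0.0064 + 0.0260 + 0.0604 + 0.1532 + 0.3124 = 0.5584
G = 1 − 0.5584 = 0.4416

0.442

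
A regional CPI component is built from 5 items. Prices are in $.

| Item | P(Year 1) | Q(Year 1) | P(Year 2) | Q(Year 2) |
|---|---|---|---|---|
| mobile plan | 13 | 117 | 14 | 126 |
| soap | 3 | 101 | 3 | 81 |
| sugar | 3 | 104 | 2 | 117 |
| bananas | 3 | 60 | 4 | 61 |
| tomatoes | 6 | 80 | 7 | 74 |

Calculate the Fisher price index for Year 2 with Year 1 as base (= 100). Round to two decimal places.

Laspeyres component (base-period weights):
ΣP(Year 2)Q(Year 1) = 14×117 + 3×101 + 2×104 + 4×60 + 7×80 = 1638 + 303 + 208 + 240 + 560 = 2949
ΣP(Year 1)Q(Year 1) = 13×117 + 3×101 + 3×104 + 3×60 + 6×80 = 1521 + 303 + 312 + 180 + 480 = 2796
L = 2949 / 2796 × 100 = 105.4721
Paasche component (current-period weights):
ΣP(Year 2)Q(Year 2) = 14×126 + 3×81 + 2×117 + 4×61 + 7×74 = 1764 + 243 + 234 + 244 + 518 = 3003
ΣP(Year 1)Q(Year 2) = 13×126 + 3×81 + 3×117 + 3×61 + 6×74 = 1638 + 243 + 351 + 183 + 444 = 2859
P = 3003 / 2859 × 100 = 105.0367
Fisher = √(L × P) = √(105.4721 × 105.0367) = 105.2542

105.25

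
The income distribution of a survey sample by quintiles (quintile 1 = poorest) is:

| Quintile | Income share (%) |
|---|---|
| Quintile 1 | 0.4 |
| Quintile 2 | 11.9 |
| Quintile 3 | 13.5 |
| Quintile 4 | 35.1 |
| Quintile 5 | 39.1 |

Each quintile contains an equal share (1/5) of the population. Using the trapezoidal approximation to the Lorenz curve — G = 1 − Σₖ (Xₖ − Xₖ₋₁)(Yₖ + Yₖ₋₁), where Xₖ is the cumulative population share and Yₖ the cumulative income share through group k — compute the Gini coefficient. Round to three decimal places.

Cumulative income shares Yₖ: 0.0040, 0.1230, 0.2580, 0.6090, 1.0000
Σ (Xₖ−Xₖ₋₁)(Yₖ+Yₖ₋₁) = (1/5)(0.0040+0.0000) + (1/5)(0.1230+0.0040) + (1/5)(0.2580+0.1230) + (1/5)(0.6090+0.2580) + (1/5)(1.0000+0.6090)
  = 0.0008 + 0.0254 + 0.0762 + 0.1734 + 0.3218 = 0.5976
G = 1 − 0.5976 = 0.4024

0.402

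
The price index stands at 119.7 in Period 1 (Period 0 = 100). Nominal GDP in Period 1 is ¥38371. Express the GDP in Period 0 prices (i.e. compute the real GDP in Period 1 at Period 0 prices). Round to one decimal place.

32056.0

Real = Nominal ÷ (Index/100) = 38371 ÷ (119.7/100)
     = 38371 ÷ 1.197 = 32055.9733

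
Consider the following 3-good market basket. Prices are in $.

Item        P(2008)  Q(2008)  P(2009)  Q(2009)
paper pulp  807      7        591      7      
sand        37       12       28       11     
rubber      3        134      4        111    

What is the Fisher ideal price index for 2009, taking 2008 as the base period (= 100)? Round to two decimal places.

Laspeyres component (base-period weights):
ΣP(2009)Q(2008) = 591×7 + 28×12 + 4×134 = 4137 + 336 + 536 = 5009
ΣP(2008)Q(2008) = 807×7 + 37×12 + 3×134 = 5649 + 444 + 402 = 6495
L = 5009 / 6495 × 100 = 77.1209
Paasche component (current-period weights):
ΣP(2009)Q(2009) = 591×7 + 28×11 + 4×111 = 4137 + 308 + 444 = 4889
ΣP(2008)Q(2009) = 807×7 + 37×11 + 3×111 = 5649 + 407 + 333 = 6389
P = 4889 / 6389 × 100 = 76.5221
Fisher = √(L × P) = √(77.1209 × 76.5221) = 76.8209

76.82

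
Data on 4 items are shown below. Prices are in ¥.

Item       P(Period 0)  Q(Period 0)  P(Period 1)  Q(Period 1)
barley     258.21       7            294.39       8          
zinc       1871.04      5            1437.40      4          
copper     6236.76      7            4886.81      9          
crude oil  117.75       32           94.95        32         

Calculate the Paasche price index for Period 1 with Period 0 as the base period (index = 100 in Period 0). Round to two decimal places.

79.37

Paasche price index uses current-period quantities as weights.
ΣP(Period 1)·Q(Period 1) = 294.39×8 + 1437.40×4 + 4886.81×9 + 94.95×32 = 2355.12 + 5749.6 + 43981.29 + 3038.4 = 55124.41
ΣP(Period 0)·Q(Period 1) = 258.21×8 + 1871.04×4 + 6236.76×9 + 117.75×32 = 2065.68 + 7484.16 + 56130.84 + 3768 = 69448.68
Index = 55124.41 / 69448.68 × 100 = 79.3743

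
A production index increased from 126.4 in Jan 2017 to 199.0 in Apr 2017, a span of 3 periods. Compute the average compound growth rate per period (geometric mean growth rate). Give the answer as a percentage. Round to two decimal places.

Growth factor = (199.0/126.4)^(1/3) = (1.574367)^(1/3) = 1.163328
Growth rate = 1.163328 − 1 = 0.163328 = 16.3328%

16.33%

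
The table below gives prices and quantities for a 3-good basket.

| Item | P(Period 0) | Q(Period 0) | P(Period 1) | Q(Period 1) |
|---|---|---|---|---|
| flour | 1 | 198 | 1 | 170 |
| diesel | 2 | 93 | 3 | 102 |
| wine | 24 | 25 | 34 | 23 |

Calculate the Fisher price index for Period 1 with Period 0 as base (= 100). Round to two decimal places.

Laspeyres component (base-period weights):
ΣP(Period 1)Q(Period 0) = 1×198 + 3×93 + 34×25 = 198 + 279 + 850 = 1327
ΣP(Period 0)Q(Period 0) = 1×198 + 2×93 + 24×25 = 198 + 186 + 600 = 984
L = 1327 / 984 × 100 = 134.8577
Paasche component (current-period weights):
ΣP(Period 1)Q(Period 1) = 1×170 + 3×102 + 34×23 = 170 + 306 + 782 = 1258
ΣP(Period 0)Q(Period 1) = 1×170 + 2×102 + 24×23 = 170 + 204 + 552 = 926
P = 1258 / 926 × 100 = 135.8531
Fisher = √(L × P) = √(134.8577 × 135.8531) = 135.3545

135.35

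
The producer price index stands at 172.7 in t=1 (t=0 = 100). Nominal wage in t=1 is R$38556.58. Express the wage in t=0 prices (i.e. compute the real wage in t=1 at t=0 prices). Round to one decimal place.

Real = Nominal ÷ (Index/100) = 38556.58 ÷ (172.7/100)
     = 38556.58 ÷ 1.727 = 22325.7556

22325.8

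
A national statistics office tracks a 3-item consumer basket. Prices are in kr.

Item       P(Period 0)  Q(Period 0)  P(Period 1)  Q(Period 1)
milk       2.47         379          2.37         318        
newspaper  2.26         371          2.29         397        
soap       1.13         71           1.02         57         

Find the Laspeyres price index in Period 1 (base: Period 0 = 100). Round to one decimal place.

98.1

Laspeyres price index uses base-period quantities as weights.
ΣP(Period 1)·Q(Period 0) = 2.37×379 + 2.29×371 + 1.02×71 = 898.23 + 849.59 + 72.42 = 1820.24
ΣP(Period 0)·Q(Period 0) = 2.47×379 + 2.26×371 + 1.13×71 = 936.13 + 838.46 + 80.23 = 1854.82
Index = 1820.24 / 1854.82 × 100 = 98.1357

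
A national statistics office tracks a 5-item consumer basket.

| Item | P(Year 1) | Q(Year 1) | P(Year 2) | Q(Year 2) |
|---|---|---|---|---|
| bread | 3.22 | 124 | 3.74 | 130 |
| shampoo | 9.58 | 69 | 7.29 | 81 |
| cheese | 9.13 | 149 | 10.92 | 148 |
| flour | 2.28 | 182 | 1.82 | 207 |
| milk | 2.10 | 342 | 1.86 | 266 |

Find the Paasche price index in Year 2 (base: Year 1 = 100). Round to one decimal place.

Paasche price index uses current-period quantities as weights.
ΣP(Year 2)·Q(Year 2) = 3.74×130 + 7.29×81 + 10.92×148 + 1.82×207 + 1.86×266 = 486.2 + 590.49 + 1616.16 + 376.74 + 494.76 = 3564.35
ΣP(Year 1)·Q(Year 2) = 3.22×130 + 9.58×81 + 9.13×148 + 2.28×207 + 2.10×266 = 418.6 + 775.98 + 1351.24 + 471.96 + 558.6 = 3576.38
Index = 3564.35 / 3576.38 × 100 = 99.6636

99.7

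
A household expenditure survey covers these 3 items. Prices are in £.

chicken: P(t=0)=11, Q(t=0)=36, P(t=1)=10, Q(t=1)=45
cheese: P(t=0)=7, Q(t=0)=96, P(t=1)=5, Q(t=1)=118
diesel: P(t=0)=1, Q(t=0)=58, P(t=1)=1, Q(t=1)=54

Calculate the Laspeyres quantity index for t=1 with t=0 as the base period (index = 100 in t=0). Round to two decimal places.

122.11

Laspeyres quantity index uses base-period prices as weights.
ΣP(t=0)·Q(t=1) = 11×45 + 7×118 + 1×54 = 495 + 826 + 54 = 1375
ΣP(t=0)·Q(t=0) = 11×36 + 7×96 + 1×58 = 396 + 672 + 58 = 1126
Index = 1375 / 1126 × 100 = 122.1137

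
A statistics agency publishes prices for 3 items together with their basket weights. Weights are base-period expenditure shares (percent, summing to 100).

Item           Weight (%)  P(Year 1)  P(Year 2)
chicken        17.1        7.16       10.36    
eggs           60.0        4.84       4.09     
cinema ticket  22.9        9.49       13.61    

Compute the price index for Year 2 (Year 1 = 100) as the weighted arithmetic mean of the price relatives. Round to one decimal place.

chicken: 17.1 × (10.36/7.16) = 17.1 × 1.446927 = 24.7425
eggs: 60.0 × (4.09/4.84) = 60.0 × 0.845041 = 50.7025
cinema ticket: 22.9 × (13.61/9.49) = 22.9 × 1.434141 = 32.8418
Index = Σ wᵢ·(p₁ᵢ/p₀ᵢ) = 24.7425 + 50.7025 + 32.8418 = 108.2868

108.3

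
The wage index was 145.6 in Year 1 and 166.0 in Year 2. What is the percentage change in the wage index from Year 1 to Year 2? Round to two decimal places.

Change = (166.0 − 145.6) / 145.6 × 100
       = 20.4 / 145.6 × 100 = 14.0110%

14.01%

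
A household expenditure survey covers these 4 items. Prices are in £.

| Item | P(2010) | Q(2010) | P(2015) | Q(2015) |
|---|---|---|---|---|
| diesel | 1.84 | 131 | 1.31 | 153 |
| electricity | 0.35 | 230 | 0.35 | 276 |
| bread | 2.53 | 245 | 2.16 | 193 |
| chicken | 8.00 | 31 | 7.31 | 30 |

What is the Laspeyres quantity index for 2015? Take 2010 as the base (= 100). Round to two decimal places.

93.02

Laspeyres quantity index uses base-period prices as weights.
ΣP(2010)·Q(2015) = 1.84×153 + 0.35×276 + 2.53×193 + 8.00×30 = 281.52 + 96.6 + 488.29 + 240 = 1106.41
ΣP(2010)·Q(2010) = 1.84×131 + 0.35×230 + 2.53×245 + 8.00×31 = 241.04 + 80.5 + 619.85 + 248 = 1189.39
Index = 1106.41 / 1189.39 × 100 = 93.0233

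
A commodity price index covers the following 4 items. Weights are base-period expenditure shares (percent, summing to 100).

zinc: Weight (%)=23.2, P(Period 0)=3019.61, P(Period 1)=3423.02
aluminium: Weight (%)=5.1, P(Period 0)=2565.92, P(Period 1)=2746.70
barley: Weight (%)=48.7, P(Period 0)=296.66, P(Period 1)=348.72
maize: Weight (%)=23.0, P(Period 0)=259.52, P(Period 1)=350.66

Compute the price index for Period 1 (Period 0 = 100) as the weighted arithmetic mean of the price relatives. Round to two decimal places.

120.08

zinc: 23.2 × (3423.02/3019.61) = 23.2 × 1.133597 = 26.2994
aluminium: 5.1 × (2746.70/2565.92) = 5.1 × 1.070454 = 5.4593
barley: 48.7 × (348.72/296.66) = 48.7 × 1.175487 = 57.2462
maize: 23.0 × (350.66/259.52) = 23.0 × 1.351187 = 31.0773
Index = Σ wᵢ·(p₁ᵢ/p₀ᵢ) = 26.2994 + 5.4593 + 57.2462 + 31.0773 = 120.0823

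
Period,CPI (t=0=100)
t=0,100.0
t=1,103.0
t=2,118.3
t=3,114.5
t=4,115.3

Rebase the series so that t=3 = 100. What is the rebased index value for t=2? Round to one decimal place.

103.3

Rebased(t=2) = 118.3 / 114.5 × 100 = 103.3188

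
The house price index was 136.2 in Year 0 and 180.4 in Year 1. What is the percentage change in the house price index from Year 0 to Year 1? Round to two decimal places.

Change = (180.4 − 136.2) / 136.2 × 100
       = 44.2 / 136.2 × 100 = 32.4523%

32.45%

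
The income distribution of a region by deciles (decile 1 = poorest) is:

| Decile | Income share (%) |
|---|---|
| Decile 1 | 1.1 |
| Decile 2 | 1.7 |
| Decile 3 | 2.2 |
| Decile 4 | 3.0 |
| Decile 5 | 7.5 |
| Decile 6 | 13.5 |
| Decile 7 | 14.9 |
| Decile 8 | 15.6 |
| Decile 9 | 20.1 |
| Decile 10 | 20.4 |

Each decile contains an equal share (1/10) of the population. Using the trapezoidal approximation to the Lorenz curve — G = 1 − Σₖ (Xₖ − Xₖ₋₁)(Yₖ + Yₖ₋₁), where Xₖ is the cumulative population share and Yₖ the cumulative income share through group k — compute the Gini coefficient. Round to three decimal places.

Cumulative income shares Yₖ: 0.0110, 0.0280, 0.0500, 0.0800, 0.1550, 0.2900, 0.4390, 0.5950, 0.7960, 1.0000
Σ (Xₖ−Xₖ₋₁)(Yₖ+Yₖ₋₁) = (1/10)(0.0110+0.0000) + (1/10)(0.0280+0.0110) + (1/10)(0.0500+0.0280) + (1/10)(0.0800+0.0500) + (1/10)(0.1550+0.0800) + (1/10)(0.2900+0.1550) + (1/10)(0.4390+0.2900) + (1/10)(0.5950+0.4390) + (1/10)(0.7960+0.5950) + (1/10)(1.0000+0.7960)
  = 0.0011 + 0.0039 + 0.0078 + 0.0130 + 0.0235 + 0.0445 + 0.0729 + 0.1034 + 0.1391 + 0.1796 = 0.5888
G = 1 − 0.5888 = 0.4112

0.411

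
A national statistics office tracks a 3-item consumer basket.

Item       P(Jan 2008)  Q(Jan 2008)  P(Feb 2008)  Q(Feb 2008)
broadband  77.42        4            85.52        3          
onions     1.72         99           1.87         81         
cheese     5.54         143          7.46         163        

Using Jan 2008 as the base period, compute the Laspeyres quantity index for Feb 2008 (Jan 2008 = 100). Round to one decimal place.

Laspeyres quantity index uses base-period prices as weights.
ΣP(Jan 2008)·Q(Feb 2008) = 77.42×3 + 1.72×81 + 5.54×163 = 232.26 + 139.32 + 903.02 = 1274.6
ΣP(Jan 2008)·Q(Jan 2008) = 77.42×4 + 1.72×99 + 5.54×143 = 309.68 + 170.28 + 792.22 = 1272.18
Index = 1274.6 / 1272.18 × 100 = 100.1902

100.2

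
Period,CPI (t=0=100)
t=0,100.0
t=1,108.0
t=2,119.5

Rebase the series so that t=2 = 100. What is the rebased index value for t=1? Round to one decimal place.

90.4

Rebased(t=1) = 108.0 / 119.5 × 100 = 90.3766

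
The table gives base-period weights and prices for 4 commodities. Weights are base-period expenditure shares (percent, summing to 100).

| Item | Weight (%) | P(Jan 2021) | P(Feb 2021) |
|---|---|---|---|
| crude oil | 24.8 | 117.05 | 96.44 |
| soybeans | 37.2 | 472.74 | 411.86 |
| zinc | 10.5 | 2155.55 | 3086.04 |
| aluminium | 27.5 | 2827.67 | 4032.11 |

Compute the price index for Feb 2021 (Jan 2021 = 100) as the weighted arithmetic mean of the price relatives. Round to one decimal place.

107.1

crude oil: 24.8 × (96.44/117.05) = 24.8 × 0.823921 = 20.4333
soybeans: 37.2 × (411.86/472.74) = 37.2 × 0.871219 = 32.4093
zinc: 10.5 × (3086.04/2155.55) = 10.5 × 1.431672 = 15.0326
aluminium: 27.5 × (4032.11/2827.67) = 27.5 × 1.425948 = 39.2136
Index = Σ wᵢ·(p₁ᵢ/p₀ᵢ) = 20.4333 + 32.4093 + 15.0326 + 39.2136 = 107.0887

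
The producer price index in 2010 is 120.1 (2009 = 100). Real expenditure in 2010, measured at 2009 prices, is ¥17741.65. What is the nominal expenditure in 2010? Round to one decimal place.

21307.7

Nominal = Real × (Index/100) = 17741.65 × (120.1/100)
        = 17741.65 × 1.201 = 21307.7216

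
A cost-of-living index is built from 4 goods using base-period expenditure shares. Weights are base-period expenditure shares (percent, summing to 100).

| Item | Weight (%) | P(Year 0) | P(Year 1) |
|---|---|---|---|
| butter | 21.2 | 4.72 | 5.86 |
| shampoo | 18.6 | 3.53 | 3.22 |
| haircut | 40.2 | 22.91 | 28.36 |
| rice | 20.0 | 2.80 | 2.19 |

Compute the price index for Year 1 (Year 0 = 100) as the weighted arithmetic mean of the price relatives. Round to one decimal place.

108.7

butter: 21.2 × (5.86/4.72) = 21.2 × 1.241525 = 26.3203
shampoo: 18.6 × (3.22/3.53) = 18.6 × 0.912181 = 16.9666
haircut: 40.2 × (28.36/22.91) = 40.2 × 1.237887 = 49.7631
rice: 20.0 × (2.19/2.80) = 20.0 × 0.782143 = 15.6429
Index = Σ wᵢ·(p₁ᵢ/p₀ᵢ) = 26.3203 + 16.9666 + 49.7631 + 15.6429 = 108.6928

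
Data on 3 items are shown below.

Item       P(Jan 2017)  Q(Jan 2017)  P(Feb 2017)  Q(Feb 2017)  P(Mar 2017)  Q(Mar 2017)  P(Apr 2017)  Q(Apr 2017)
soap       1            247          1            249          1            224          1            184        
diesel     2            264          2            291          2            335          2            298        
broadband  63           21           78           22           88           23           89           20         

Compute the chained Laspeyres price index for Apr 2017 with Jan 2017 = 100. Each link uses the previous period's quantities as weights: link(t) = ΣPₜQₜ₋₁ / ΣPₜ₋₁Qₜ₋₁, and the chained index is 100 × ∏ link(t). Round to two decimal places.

Link Jan 2017→Feb 2017:
ΣP(Feb 2017)Q(Jan 2017) = 1×247 + 2×264 + 78×21 = 247 + 528 + 1638 = 2413
ΣP(Jan 2017)Q(Jan 2017) = 1×247 + 2×264 + 63×21 = 247 + 528 + 1323 = 2098
link = 2413/2098 = 1.150143
Link Feb 2017→Mar 2017:
ΣP(Mar 2017)Q(Feb 2017) = 1×249 + 2×291 + 88×22 = 249 + 582 + 1936 = 2767
ΣP(Feb 2017)Q(Feb 2017) = 1×249 + 2×291 + 78×22 = 249 + 582 + 1716 = 2547
link = 2767/2547 = 1.086376
Link Mar 2017→Apr 2017:
ΣP(Apr 2017)Q(Mar 2017) = 1×224 + 2×335 + 89×23 = 224 + 670 + 2047 = 2941
ΣP(Mar 2017)Q(Mar 2017) = 1×224 + 2×335 + 88×23 = 224 + 670 + 2024 = 2918
link = 2941/2918 = 1.007882
Chained index = 100 × 1.150143 × 1.086376 × 1.007882 = 125.9336

125.93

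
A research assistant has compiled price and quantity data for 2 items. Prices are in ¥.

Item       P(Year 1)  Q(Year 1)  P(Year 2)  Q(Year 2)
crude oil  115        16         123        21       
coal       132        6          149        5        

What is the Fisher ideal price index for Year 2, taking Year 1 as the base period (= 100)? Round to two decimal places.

108.48

Laspeyres component (base-period weights):
ΣP(Year 2)Q(Year 1) = 123×16 + 149×6 = 1968 + 894 = 2862
ΣP(Year 1)Q(Year 1) = 115×16 + 132×6 = 1840 + 792 = 2632
L = 2862 / 2632 × 100 = 108.7386
Paasche component (current-period weights):
ΣP(Year 2)Q(Year 2) = 123×21 + 149×5 = 2583 + 745 = 3328
ΣP(Year 1)Q(Year 2) = 115×21 + 132×5 = 2415 + 660 = 3075
P = 3328 / 3075 × 100 = 108.2276
Fisher = √(L × P) = √(108.7386 × 108.2276) = 108.4828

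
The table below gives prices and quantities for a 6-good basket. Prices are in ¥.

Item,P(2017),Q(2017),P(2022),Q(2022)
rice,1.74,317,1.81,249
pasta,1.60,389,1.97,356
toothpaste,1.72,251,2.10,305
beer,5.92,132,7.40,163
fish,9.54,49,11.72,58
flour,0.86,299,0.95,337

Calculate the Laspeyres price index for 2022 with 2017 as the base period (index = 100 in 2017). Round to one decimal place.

119.0

Laspeyres price index uses base-period quantities as weights.
ΣP(2022)·Q(2017) = 1.81×317 + 1.97×389 + 2.10×251 + 7.40×132 + 11.72×49 + 0.95×299 = 573.77 + 766.33 + 527.1 + 976.8 + 574.28 + 284.05 = 3702.33
ΣP(2017)·Q(2017) = 1.74×317 + 1.60×389 + 1.72×251 + 5.92×132 + 9.54×49 + 0.86×299 = 551.58 + 622.4 + 431.72 + 781.44 + 467.46 + 257.14 = 3111.74
Index = 3702.33 / 3111.74 × 100 = 118.9794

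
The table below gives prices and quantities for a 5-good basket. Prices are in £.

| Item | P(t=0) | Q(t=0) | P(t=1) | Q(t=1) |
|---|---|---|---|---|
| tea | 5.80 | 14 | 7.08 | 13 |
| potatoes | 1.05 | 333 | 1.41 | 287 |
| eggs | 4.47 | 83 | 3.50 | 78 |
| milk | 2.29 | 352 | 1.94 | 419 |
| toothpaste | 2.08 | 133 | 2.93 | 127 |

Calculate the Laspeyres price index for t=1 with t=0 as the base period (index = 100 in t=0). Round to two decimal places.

102.50

Laspeyres price index uses base-period quantities as weights.
ΣP(t=1)·Q(t=0) = 7.08×14 + 1.41×333 + 3.50×83 + 1.94×352 + 2.93×133 = 99.12 + 469.53 + 290.5 + 682.88 + 389.69 = 1931.72
ΣP(t=0)·Q(t=0) = 5.80×14 + 1.05×333 + 4.47×83 + 2.29×352 + 2.08×133 = 81.2 + 349.65 + 371.01 + 806.08 + 276.64 = 1884.58
Index = 1931.72 / 1884.58 × 100 = 102.5014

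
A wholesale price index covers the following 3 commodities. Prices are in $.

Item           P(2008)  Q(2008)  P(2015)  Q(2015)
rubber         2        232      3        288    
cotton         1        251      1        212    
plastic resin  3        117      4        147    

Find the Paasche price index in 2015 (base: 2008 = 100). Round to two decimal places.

Paasche price index uses current-period quantities as weights.
ΣP(2015)·Q(2015) = 3×288 + 1×212 + 4×147 = 864 + 212 + 588 = 1664
ΣP(2008)·Q(2015) = 2×288 + 1×212 + 3×147 = 576 + 212 + 441 = 1229
Index = 1664 / 1229 × 100 = 135.3946

135.39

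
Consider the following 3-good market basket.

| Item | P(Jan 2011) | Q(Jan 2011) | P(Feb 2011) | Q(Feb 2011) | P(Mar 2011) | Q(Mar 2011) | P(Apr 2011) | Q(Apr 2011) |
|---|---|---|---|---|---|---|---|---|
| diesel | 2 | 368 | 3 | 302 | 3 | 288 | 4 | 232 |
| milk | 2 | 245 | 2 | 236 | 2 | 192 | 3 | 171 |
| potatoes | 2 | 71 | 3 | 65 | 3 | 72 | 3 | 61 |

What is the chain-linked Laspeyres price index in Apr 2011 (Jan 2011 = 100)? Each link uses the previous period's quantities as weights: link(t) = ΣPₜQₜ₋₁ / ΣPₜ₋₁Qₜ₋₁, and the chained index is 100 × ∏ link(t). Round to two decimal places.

175.40

Link Jan 2011→Feb 2011:
ΣP(Feb 2011)Q(Jan 2011) = 3×368 + 2×245 + 3×71 = 1104 + 490 + 213 = 1807
ΣP(Jan 2011)Q(Jan 2011) = 2×368 + 2×245 + 2×71 = 736 + 490 + 142 = 1368
link = 1807/1368 = 1.320906
Link Feb 2011→Mar 2011:
ΣP(Mar 2011)Q(Feb 2011) = 3×302 + 2×236 + 3×65 = 906 + 472 + 195 = 1573
ΣP(Feb 2011)Q(Feb 2011) = 3×302 + 2×236 + 3×65 = 906 + 472 + 195 = 1573
link = 1573/1573 = 1.000000
Link Mar 2011→Apr 2011:
ΣP(Apr 2011)Q(Mar 2011) = 4×288 + 3×192 + 3×72 = 1152 + 576 + 216 = 1944
ΣP(Mar 2011)Q(Mar 2011) = 3×288 + 2×192 + 3×72 = 864 + 384 + 216 = 1464
link = 1944/1464 = 1.327869
Chained index = 100 × 1.320906 × 1.000000 × 1.327869 = 175.3991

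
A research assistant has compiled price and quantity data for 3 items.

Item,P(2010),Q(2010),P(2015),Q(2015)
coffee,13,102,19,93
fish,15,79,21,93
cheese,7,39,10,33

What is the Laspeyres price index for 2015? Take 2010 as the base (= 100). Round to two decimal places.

143.21

Laspeyres price index uses base-period quantities as weights.
ΣP(2015)·Q(2010) = 19×102 + 21×79 + 10×39 = 1938 + 1659 + 390 = 3987
ΣP(2010)·Q(2010) = 13×102 + 15×79 + 7×39 = 1326 + 1185 + 273 = 2784
Index = 3987 / 2784 × 100 = 143.2112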